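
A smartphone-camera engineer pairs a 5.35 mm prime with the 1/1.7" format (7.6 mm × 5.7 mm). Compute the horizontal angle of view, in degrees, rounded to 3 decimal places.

Angle of view α = 2·arctan(w/2f) with w = 7.6 mm and f = 5.35 mm.
w/2f = 0.71028; arctan(0.71028) ≈ 35.3854°, so α ≈ 70.7709°.

70.771°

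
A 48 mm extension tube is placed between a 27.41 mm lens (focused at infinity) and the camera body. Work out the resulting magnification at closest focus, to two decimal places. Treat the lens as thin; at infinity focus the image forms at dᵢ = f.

1.75×

The tube moves the image plane from f to f + e, so dᵢ = 27.41 + 48 = 75.41 mm. Focus is achieved when 1/f = 1/dₒ + 1/dᵢ, giving dₒ = 1/(1/f − 1/(f+e)).
Magnification m = dᵢ/dₒ = (f+e)·(1/f − 1/(f+e)) = e/f = 48/27.41 ≈ 1.7512.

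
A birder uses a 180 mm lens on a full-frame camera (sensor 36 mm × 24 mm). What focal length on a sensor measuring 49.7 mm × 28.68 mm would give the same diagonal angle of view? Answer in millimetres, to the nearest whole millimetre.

Sensor diagonal = √(36² + 24²) = √1872.0000 ≈ 43.2666 mm.
Sensor diagonal = √(49.7² + 28.68²) = √3292.6324 ≈ 57.3815 mm.
Equal angle of view means equal diagonal/f ratio, so f₂ = f₁ · (diagonal₂/diagonal₁) = 180 × 57.3815/43.2666.
f₂ = 180 × 1.32623 ≈ 238.721 mm.

239 mm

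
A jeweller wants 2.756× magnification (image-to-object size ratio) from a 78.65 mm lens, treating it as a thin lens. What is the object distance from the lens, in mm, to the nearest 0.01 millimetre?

107.19 mm

With m = dᵢ/dₒ and 1/f = 1/dₒ + 1/dᵢ, substituting dᵢ = m·dₒ gives 1/f = (1 + 1/m)/dₒ, hence dₒ = f·(1 + 1/m).
dₒ = 78.65 × (1 + 1/2.756) = 78.65 × 1.36284 ≈ 107.188 mm.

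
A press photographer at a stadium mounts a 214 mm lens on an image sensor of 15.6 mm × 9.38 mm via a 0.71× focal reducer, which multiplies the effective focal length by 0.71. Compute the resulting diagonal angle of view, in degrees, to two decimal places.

Effective focal length f = 214 × 0.71 = 151.94 mm.
Sensor diagonal = √(15.6² + 9.38²) = √331.3444 ≈ 18.2029 mm.
α = 2·arctan(18.203 / (2 × 151.94)) = 2·arctan(0.05990) ≈ 6.8560°.

6.86°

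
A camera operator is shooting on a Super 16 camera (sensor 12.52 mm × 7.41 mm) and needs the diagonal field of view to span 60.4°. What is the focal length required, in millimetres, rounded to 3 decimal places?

Sensor diagonal = √(12.52² + 7.41²) = √211.6585 ≈ 14.5485 mm.
From α = 2·arctan(d/2f) we get f = d / (2·tan(α/2)).
With d = 14.5485 mm and α/2 = 30.2°, tan(α/2) ≈ 0.58201, so f ≈ 14.5485 / 1.16403 ≈ 12.4984 mm.

12.498 mm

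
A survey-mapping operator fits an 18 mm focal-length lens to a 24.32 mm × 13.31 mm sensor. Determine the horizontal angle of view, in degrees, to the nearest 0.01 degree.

Angle of view α = 2·arctan(w/2f) with w = 24.32 mm and f = 18 mm.
w/2f = 0.67556; arctan(0.67556) ≈ 34.0412°, so α ≈ 68.0824°.

68.08°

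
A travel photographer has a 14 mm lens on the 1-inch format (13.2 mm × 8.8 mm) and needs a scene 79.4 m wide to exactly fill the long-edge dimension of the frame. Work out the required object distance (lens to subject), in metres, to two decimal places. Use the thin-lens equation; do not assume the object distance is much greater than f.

84.23 m

W: 79.4 m = 79400 mm.
Magnification m = w/W = dᵢ/dₒ; combined with 1/f = 1/dₒ + 1/dᵢ this gives dₒ = f·(1 + W/w).
dₒ = 14 mm × (1 + 79400/13.2) = 14 × 6016.1515 ≈ 84226.121 mm = 84.2261 m.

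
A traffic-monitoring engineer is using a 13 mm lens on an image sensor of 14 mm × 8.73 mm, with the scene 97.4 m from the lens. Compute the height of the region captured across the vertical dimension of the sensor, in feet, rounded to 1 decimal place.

214.6 ft

dₒ: 97.4 m = 97400 mm.
Similar triangles through the lens centre give W/dₒ = h/dᵢ; with 1/f = 1/dₒ + 1/dᵢ this gives W = h·(dₒ − f)/f.
W = 8.73 mm × (97400 − 13) / 13 = 8.73 × 7491.3077 ≈ 65399.116 mm = 65399.116/304.8 ft = 214.564 ft.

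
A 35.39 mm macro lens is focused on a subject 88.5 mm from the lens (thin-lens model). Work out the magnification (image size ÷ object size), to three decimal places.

Thin lens: 1/f = 1/dₒ + 1/dᵢ → 1/dᵢ = 1/35.39 − 1/88.5 = 0.0169571 mm⁻¹, so dᵢ ≈ 58.9722 mm.
Magnification m = dᵢ/dₒ = 58.9722/88.5 ≈ 0.66635.

0.666×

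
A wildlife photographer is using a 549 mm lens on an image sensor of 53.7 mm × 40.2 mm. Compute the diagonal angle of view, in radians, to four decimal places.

Sensor diagonal = √(53.7² + 40.2²) = √4499.7300 ≈ 67.0800 mm.
Angle of view α = 2·arctan(d/2f) with d = 67.0800 mm and f = 549 mm.
d/2f = 0.06109; arctan(0.06109) ≈ 0.0610 rad, so α ≈ 0.1220 rad.

0.1220 rad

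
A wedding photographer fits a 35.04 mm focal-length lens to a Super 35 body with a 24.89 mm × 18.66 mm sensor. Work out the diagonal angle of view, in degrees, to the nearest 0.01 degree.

47.87°

Sensor diagonal = √(24.89² + 18.66²) = √967.7077 ≈ 31.1080 mm.
Angle of view α = 2·arctan(d/2f) with d = 31.1080 mm and f = 35.04 mm.
d/2f = 0.44389; arctan(0.44389) ≈ 23.9361°, so α ≈ 47.8722°.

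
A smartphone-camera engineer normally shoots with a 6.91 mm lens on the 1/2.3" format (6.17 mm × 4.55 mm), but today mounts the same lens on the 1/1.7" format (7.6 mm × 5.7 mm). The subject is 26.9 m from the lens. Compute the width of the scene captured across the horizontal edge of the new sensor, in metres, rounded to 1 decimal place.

29.6 m

The focal length stays 6.91 mm; the relevant sensor dimension is now w = 7.6 mm. Object distance dₒ = 26.9 m = 26900 mm.
Thin-lens field width W = w·(dₒ − f)/f = 7.6 × (26900 − 6.91)/6.91 ≈ 29578.507 mm = 29.5785 m.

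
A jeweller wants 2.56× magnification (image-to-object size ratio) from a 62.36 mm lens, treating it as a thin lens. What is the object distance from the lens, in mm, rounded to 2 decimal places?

With m = dᵢ/dₒ and 1/f = 1/dₒ + 1/dᵢ, substituting dᵢ = m·dₒ gives 1/f = (1 + 1/m)/dₒ, hence dₒ = f·(1 + 1/m).
dₒ = 62.36 × (1 + 1/2.56) = 62.36 × 1.39062 ≈ 86.719 mm.

86.72 mm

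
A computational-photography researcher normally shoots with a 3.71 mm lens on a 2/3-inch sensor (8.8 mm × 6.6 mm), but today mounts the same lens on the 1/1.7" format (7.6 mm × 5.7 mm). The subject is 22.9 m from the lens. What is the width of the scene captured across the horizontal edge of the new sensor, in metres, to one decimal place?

46.9 m

The focal length stays 3.71 mm; the relevant sensor dimension is now w = 7.6 mm. Object distance dₒ = 22.9 m = 22900 mm.
Thin-lens field width W = w·(dₒ − f)/f = 7.6 × (22900 − 3.71)/3.71 ≈ 46903.451 mm = 46.9035 m.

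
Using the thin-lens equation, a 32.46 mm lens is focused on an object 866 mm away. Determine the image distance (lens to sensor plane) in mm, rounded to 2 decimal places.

33.72 mm

1/dᵢ = 1/f − 1/dₒ = 1/32.46 − 1/866 = 0.0296524 mm⁻¹.
dᵢ = 1/0.0296524 ≈ 33.7241 mm.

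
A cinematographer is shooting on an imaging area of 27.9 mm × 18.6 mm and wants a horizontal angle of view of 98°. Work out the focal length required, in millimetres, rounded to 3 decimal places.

12.127 mm

From α = 2·arctan(w/2f) we get f = w / (2·tan(α/2)).
With w = 27.9 mm and α/2 = 49°, tan(α/2) ≈ 1.15037, so f ≈ 27.9 / 2.30074 ≈ 12.1265 mm.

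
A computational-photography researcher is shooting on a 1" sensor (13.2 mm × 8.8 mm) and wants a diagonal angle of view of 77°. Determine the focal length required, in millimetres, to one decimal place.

10.0 mm

Sensor diagonal = √(13.2² + 8.8²) = √251.6800 ≈ 15.8644 mm.
From α = 2·arctan(d/2f) we get f = d / (2·tan(α/2)).
With d = 15.8644 mm and α/2 = 38.5°, tan(α/2) ≈ 0.79544, so f ≈ 15.8644 / 1.59087 ≈ 9.9722 mm.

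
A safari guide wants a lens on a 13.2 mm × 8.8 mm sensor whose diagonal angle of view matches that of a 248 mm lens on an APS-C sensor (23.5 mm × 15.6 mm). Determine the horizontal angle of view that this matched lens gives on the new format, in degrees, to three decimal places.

Sensor diagonal = √(23.5² + 15.6²) = √795.6100 ≈ 28.2066 mm.
Sensor diagonal = √(13.2² + 8.8²) = √251.6800 ≈ 15.8644 mm.
Equal diagonal AOV ⇒ f₂ = f₁ · 15.8644/28.2066 = 248 × 0.56244 ≈ 139.4845 mm.
Horizontal AOV on the new format = 2·arctan(13.2 / (2 × 139.4845)) = 2·arctan(0.04732) ≈ 5.4181°.

5.418°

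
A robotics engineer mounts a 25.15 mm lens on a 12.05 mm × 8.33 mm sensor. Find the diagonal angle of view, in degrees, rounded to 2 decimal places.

32.47°

Sensor diagonal = √(12.05² + 8.33²) = √214.5914 ≈ 14.6489 mm.
Angle of view α = 2·arctan(d/2f) with d = 14.6489 mm and f = 25.15 mm.
d/2f = 0.29123; arctan(0.29123) ≈ 16.2372°, so α ≈ 32.4744°.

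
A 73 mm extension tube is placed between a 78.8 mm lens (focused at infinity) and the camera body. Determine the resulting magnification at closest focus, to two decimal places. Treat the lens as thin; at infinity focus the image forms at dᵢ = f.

0.93×

The tube moves the image plane from f to f + e, so dᵢ = 78.8 + 73 = 151.8 mm. Focus is achieved when 1/f = 1/dₒ + 1/dᵢ, giving dₒ = 1/(1/f − 1/(f+e)).
Magnification m = dᵢ/dₒ = (f+e)·(1/f − 1/(f+e)) = e/f = 73/78.8 ≈ 0.9264.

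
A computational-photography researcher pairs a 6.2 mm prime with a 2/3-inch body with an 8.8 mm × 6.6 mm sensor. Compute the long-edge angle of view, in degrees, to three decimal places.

Angle of view α = 2·arctan(w/2f) with w = 8.8 mm and f = 6.2 mm.
w/2f = 0.70968; arctan(0.70968) ≈ 35.3625°, so α ≈ 70.7249°.

70.725°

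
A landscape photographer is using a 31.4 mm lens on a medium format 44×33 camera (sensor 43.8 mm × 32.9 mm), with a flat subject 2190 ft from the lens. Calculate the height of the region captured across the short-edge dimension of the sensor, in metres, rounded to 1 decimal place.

699.4 m

dₒ: 2190 ft × 304.8 mm/ft = 667511.98 mm.
Similar triangles through the lens centre give W/dₒ = h/dᵢ; with 1/f = 1/dₒ + 1/dᵢ this gives W = h·(dₒ − f)/f.
W = 32.9 mm × (667512 − 31.4) / 31.4 = 32.9 × 21257.3433 ≈ 699366.594 mm = 699.367 m.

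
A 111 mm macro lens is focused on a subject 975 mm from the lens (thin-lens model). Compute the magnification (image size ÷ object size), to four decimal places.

Thin lens: 1/f = 1/dₒ + 1/dᵢ → 1/dᵢ = 1/111 − 1/975 = 0.0079834 mm⁻¹, so dᵢ ≈ 125.2604 mm.
Magnification m = dᵢ/dₒ = 125.2604/975 ≈ 0.12847.

0.1285×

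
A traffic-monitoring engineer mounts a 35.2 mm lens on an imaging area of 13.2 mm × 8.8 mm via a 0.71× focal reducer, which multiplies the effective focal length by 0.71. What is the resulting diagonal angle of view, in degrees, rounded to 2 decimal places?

35.22°

Effective focal length f = 35.2 × 0.71 = 24.992 mm.
Sensor diagonal = √(13.2² + 8.8²) = √251.6800 ≈ 15.8644 mm.
α = 2·arctan(15.864 / (2 × 24.992)) = 2·arctan(0.31739) ≈ 35.2178°.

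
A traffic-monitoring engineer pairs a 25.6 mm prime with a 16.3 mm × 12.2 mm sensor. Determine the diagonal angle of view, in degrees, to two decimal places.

43.37°

Sensor diagonal = √(16.3² + 12.2²) = √414.5300 ≈ 20.3600 mm.
Angle of view α = 2·arctan(d/2f) with d = 20.3600 mm and f = 25.6 mm.
d/2f = 0.39766; arctan(0.39766) ≈ 21.6856°, so α ≈ 43.3711°.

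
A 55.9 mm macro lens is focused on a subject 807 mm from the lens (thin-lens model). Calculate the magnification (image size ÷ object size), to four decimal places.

Thin lens: 1/f = 1/dₒ + 1/dᵢ → 1/dᵢ = 1/55.9 − 1/807 = 0.0166499 mm⁻¹, so dᵢ ≈ 60.0603 mm.
Magnification m = dᵢ/dₒ = 60.0603/807 ≈ 0.07442.

0.0744×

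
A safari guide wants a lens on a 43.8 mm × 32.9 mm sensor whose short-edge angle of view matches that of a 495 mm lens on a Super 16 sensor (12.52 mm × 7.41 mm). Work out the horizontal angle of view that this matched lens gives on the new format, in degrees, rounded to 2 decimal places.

1.14°

Equal short-edge AOV ⇒ f₂ = f₁ · 32.9/7.41 = 495 × 4.43995 ≈ 2197.7733 mm.
Horizontal AOV on the new format = 2·arctan(43.8 / (2 × 2197.7733)) = 2·arctan(0.00996) ≈ 1.1418°.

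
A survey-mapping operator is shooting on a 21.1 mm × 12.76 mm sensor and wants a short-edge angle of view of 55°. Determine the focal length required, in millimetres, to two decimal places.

12.26 mm

From α = 2·arctan(h/2f) we get f = h / (2·tan(α/2)).
With h = 12.76 mm and α/2 = 27.5°, tan(α/2) ≈ 0.52057, so f ≈ 12.76 / 1.04113 ≈ 12.2559 mm.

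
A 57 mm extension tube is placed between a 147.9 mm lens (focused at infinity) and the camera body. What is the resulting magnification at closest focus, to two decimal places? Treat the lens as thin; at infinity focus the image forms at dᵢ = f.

0.39×

The tube moves the image plane from f to f + e, so dᵢ = 147.9 + 57 = 204.9 mm. Focus is achieved when 1/f = 1/dₒ + 1/dᵢ, giving dₒ = 1/(1/f − 1/(f+e)).
Magnification m = dᵢ/dₒ = (f+e)·(1/f − 1/(f+e)) = e/f = 57/147.9 ≈ 0.3854.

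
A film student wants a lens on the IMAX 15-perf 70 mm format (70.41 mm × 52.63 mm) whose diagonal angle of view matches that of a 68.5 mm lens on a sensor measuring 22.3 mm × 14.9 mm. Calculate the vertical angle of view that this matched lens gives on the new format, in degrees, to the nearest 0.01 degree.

Sensor diagonal = √(22.3² + 14.9²) = √719.3000 ≈ 26.8198 mm.
Sensor diagonal = √(70.41² + 52.63²) = √7727.4850 ≈ 87.9061 mm.
Equal diagonal AOV ⇒ f₂ = f₁ · 87.9061/26.8198 = 68.5 × 3.27766 ≈ 224.5198 mm.
Vertical AOV on the new format = 2·arctan(52.63 / (2 × 224.5198)) = 2·arctan(0.11721) ≈ 13.3698°.

13.37°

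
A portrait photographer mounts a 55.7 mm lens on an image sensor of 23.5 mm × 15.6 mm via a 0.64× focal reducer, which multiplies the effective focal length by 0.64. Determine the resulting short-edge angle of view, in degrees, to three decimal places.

Effective focal length f = 55.7 × 0.64 = 35.648 mm.
α = 2·arctan(15.6 / (2 × 35.648)) = 2·arctan(0.21881) ≈ 24.6843°.

24.684°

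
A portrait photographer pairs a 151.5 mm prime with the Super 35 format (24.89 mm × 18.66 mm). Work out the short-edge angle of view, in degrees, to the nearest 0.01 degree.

7.05°

Angle of view α = 2·arctan(h/2f) with h = 18.66 mm and f = 151.5 mm.
h/2f = 0.06158; arctan(0.06158) ≈ 3.5241°, so α ≈ 7.0481°.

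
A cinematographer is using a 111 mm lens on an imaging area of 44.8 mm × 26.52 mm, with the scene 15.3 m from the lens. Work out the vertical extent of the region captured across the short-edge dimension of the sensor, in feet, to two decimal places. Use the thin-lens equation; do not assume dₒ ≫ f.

dₒ: 15.3 m = 15300 mm.
Similar triangles through the lens centre give W/dₒ = h/dᵢ; with 1/f = 1/dₒ + 1/dᵢ this gives W = h·(dₒ − f)/f.
W = 26.52 mm × (15300 − 111) / 111 = 26.52 × 136.8378 ≈ 3628.939 mm = 3628.939/304.8 ft = 11.906 ft.

11.91 ft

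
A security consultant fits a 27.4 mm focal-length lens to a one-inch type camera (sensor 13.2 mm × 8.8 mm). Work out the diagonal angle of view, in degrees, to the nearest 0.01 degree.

32.29°

Sensor diagonal = √(13.2² + 8.8²) = √251.6800 ≈ 15.8644 mm.
Angle of view α = 2·arctan(d/2f) with d = 15.8644 mm and f = 27.4 mm.
d/2f = 0.28950; arctan(0.28950) ≈ 16.1456°, so α ≈ 32.2911°.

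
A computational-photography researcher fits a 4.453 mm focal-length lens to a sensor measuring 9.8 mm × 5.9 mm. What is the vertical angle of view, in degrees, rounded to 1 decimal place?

Angle of view α = 2·arctan(h/2f) with h = 5.9 mm and f = 4.453 mm.
h/2f = 0.66247; arctan(0.66247) ≈ 33.5235°, so α ≈ 67.0469°.

67.0°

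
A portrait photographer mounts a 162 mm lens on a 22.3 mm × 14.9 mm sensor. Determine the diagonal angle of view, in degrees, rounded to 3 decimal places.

9.464°

Sensor diagonal = √(22.3² + 14.9²) = √719.3000 ≈ 26.8198 mm.
Angle of view α = 2·arctan(d/2f) with d = 26.8198 mm and f = 162 mm.
d/2f = 0.08278; arctan(0.08278) ≈ 4.7320°, so α ≈ 9.4640°.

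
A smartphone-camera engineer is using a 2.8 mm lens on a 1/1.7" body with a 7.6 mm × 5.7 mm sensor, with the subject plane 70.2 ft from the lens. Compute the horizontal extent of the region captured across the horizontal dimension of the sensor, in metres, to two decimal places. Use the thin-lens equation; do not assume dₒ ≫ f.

dₒ: 70.2 ft × 304.8 mm/ft = 21396.96 mm.
Similar triangles through the lens centre give W/dₒ = w/dᵢ; with 1/f = 1/dₒ + 1/dᵢ this gives W = w·(dₒ − f)/f.
W = 7.6 mm × (21397 − 2.8) / 2.8 = 7.6 × 7640.7712 ≈ 58069.861 mm = 58.0699 m.

58.07 m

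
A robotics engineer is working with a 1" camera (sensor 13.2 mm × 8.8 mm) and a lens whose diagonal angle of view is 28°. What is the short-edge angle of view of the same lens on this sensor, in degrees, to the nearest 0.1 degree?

Sensor diagonal = √(13.2² + 8.8²) = √251.6800 ≈ 15.8644 mm.
From the diagonal AOV: f = 15.8644 / (2·tan(14°)) = 15.8644 / 0.49866 ≈ 31.8144 mm.
Short-edge AOV = 2·arctan(8.8 / (2 × 31.8144)) = 2·arctan(0.13830) ≈ 15.7484°.

15.7°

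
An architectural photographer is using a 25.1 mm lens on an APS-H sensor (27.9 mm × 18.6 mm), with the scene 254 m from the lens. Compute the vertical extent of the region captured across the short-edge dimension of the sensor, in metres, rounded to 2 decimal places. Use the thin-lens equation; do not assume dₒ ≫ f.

dₒ: 254 m = 254000 mm.
Similar triangles through the lens centre give W/dₒ = h/dᵢ; with 1/f = 1/dₒ + 1/dᵢ this gives W = h·(dₒ − f)/f.
W = 18.6 mm × (254000 − 25.1) / 25.1 = 18.6 × 10118.5219 ≈ 188204.508 mm = 188.205 m.

188.20 m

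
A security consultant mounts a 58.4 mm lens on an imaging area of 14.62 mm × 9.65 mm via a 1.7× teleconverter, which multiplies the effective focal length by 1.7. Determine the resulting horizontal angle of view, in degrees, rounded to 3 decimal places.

Effective focal length f = 58.4 × 1.7 = 99.28 mm.
α = 2·arctan(14.62 / (2 × 99.28)) = 2·arctan(0.07363) ≈ 8.4222°.

8.422°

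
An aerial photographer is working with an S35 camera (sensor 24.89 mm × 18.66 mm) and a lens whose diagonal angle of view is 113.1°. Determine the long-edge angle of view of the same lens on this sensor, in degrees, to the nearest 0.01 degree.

100.91°

Sensor diagonal = √(24.89² + 18.66²) = √967.7077 ≈ 31.1080 mm.
From the diagonal AOV: f = 31.1080 / (2·tan(56.55°)) = 31.1080 / 3.02741 ≈ 10.2755 mm.
Long-edge AOV = 2·arctan(24.89 / (2 × 10.2755)) = 2·arctan(1.21114) ≈ 100.9091°.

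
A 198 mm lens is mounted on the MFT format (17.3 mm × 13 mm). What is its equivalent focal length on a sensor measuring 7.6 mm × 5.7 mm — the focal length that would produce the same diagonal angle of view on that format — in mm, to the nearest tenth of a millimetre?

Sensor diagonal = √(17.3² + 13²) = √468.2900 ≈ 21.6400 mm.
Sensor diagonal = √(7.6² + 5.7²) = √90.2500 ≈ 9.5000 mm.
Equal angle of view means equal diagonal/f ratio, so f₂ = f₁ · (diagonal₂/diagonal₁) = 198 × 9.5000/21.6400.
f₂ = 198 × 0.43900 ≈ 86.922 mm.

86.9 mm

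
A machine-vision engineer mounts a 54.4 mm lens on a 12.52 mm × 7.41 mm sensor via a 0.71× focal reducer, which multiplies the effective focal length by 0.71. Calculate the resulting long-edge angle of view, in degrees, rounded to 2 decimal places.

Effective focal length f = 54.4 × 0.71 = 38.624 mm.
α = 2·arctan(12.52 / (2 × 38.624)) = 2·arctan(0.16208) ≈ 18.4124°.

18.41°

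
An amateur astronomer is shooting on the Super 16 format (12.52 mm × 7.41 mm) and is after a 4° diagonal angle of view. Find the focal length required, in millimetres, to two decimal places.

Sensor diagonal = √(12.52² + 7.41²) = √211.6585 ≈ 14.5485 mm.
From α = 2·arctan(d/2f) we get f = d / (2·tan(α/2)).
With d = 14.5485 mm and α/2 = 2°, tan(α/2) ≈ 0.03492, so f ≈ 14.5485 / 0.06984 ≈ 208.3071 mm.

208.31 mm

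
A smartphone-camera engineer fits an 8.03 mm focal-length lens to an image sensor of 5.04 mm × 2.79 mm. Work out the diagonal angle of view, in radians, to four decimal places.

Sensor diagonal = √(5.04² + 2.79²) = √33.1857 ≈ 5.7607 mm.
Angle of view α = 2·arctan(d/2f) with d = 5.7607 mm and f = 8.03 mm.
d/2f = 0.35870; arctan(0.35870) ≈ 0.3444 rad, so α ≈ 0.6888 rad.

0.6888 rad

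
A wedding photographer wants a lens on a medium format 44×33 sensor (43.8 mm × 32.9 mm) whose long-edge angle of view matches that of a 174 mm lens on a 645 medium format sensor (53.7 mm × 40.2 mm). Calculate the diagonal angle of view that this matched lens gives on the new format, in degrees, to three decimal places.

21.847°

Equal long-edge AOV ⇒ f₂ = f₁ · 43.8/53.7 = 174 × 0.81564 ≈ 141.9218 mm.
Sensor diagonal = √(43.8² + 32.9²) = √3000.8500 ≈ 54.7800 mm.
Diagonal AOV on the new format = 2·arctan(54.7800 / (2 × 141.9218)) = 2·arctan(0.19299) ≈ 21.8468°.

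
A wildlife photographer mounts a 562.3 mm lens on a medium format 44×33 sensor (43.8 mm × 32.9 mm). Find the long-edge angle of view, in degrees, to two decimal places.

4.46°

Angle of view α = 2·arctan(w/2f) with w = 43.8 mm and f = 562.3 mm.
w/2f = 0.03895; arctan(0.03895) ≈ 2.2304°, so α ≈ 4.4608°.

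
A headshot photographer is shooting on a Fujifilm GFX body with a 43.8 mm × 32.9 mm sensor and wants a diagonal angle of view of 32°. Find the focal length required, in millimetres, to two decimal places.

Sensor diagonal = √(43.8² + 32.9²) = √3000.8500 ≈ 54.7800 mm.
From α = 2·arctan(d/2f) we get f = d / (2·tan(α/2)).
With d = 54.7800 mm and α/2 = 16°, tan(α/2) ≈ 0.28675, so f ≈ 54.7800 / 0.57349 ≈ 95.5203 mm.

95.52 mm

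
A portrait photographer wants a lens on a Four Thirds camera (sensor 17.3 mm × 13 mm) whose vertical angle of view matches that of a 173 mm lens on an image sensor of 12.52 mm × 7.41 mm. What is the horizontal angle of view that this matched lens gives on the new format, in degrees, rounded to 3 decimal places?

Equal vertical AOV ⇒ f₂ = f₁ · 13/7.41 = 173 × 1.75439 ≈ 303.5088 mm.
Horizontal AOV on the new format = 2·arctan(17.3 / (2 × 303.5088)) = 2·arctan(0.02850) ≈ 3.2650°.

3.265°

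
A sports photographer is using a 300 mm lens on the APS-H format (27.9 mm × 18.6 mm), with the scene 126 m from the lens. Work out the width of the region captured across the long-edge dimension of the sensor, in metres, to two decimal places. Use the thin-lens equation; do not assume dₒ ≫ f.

dₒ: 126 m = 126000 mm.
Similar triangles through the lens centre give W/dₒ = w/dᵢ; with 1/f = 1/dₒ + 1/dᵢ this gives W = w·(dₒ − f)/f.
W = 27.9 mm × (126000 − 300) / 300 = 27.9 × 419.0000 ≈ 11690.100 mm = 11.6901 m.

11.69 m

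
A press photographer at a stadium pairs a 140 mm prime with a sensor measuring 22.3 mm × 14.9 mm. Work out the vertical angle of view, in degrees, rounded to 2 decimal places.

Angle of view α = 2·arctan(h/2f) with h = 14.9 mm and f = 140 mm.
h/2f = 0.05321; arctan(0.05321) ≈ 3.0461°, so α ≈ 6.0922°.

6.09°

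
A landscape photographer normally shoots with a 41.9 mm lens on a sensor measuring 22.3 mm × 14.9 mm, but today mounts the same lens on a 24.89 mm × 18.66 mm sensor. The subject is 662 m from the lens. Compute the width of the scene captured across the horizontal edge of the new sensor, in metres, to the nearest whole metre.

393 m

The focal length stays 41.9 mm; the relevant sensor dimension is now w = 24.89 mm. Object distance dₒ = 662 m = 662000 mm.
Thin-lens field width W = w·(dₒ − f)/f = 24.89 × (662000 − 41.9)/41.9 ≈ 393225.229 mm = 393.225 m.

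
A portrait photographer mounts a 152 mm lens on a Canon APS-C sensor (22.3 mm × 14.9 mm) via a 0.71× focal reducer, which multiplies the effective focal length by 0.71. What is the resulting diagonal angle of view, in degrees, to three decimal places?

Effective focal length f = 152 × 0.71 = 107.92 mm.
Sensor diagonal = √(22.3² + 14.9²) = √719.3000 ≈ 26.8198 mm.
α = 2·arctan(26.820 / (2 × 107.92)) = 2·arctan(0.12426) ≈ 14.1663°.

14.166°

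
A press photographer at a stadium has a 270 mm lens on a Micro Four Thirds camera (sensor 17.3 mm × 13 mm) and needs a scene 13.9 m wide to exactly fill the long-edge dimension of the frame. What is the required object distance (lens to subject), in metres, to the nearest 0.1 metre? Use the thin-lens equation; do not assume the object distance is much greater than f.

217.2 m

W: 13.9 m = 13900 mm.
Magnification m = w/W = dᵢ/dₒ; combined with 1/f = 1/dₒ + 1/dᵢ this gives dₒ = f·(1 + W/w).
dₒ = 270 mm × (1 + 13900/17.3) = 270 × 804.4682 ≈ 217206.416 mm = 217.206 m.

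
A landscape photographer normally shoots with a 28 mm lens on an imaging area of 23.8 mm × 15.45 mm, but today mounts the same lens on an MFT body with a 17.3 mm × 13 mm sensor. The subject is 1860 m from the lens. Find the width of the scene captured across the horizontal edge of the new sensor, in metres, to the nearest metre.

The focal length stays 28 mm; the relevant sensor dimension is now w = 17.3 mm. Object distance dₒ = 1860 m = 1.86e+06 mm.
Thin-lens field width W = w·(dₒ − f)/f = 17.3 × (1.86e+06 − 28)/28 ≈ 1149196.986 mm = 1149.2 m.

1149 m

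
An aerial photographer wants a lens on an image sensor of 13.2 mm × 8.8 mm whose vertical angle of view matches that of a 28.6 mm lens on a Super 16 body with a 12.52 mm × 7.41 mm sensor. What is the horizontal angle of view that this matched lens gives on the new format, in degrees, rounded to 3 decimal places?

Equal vertical AOV ⇒ f₂ = f₁ · 8.8/7.41 = 28.6 × 1.18758 ≈ 33.9649 mm.
Horizontal AOV on the new format = 2·arctan(13.2 / (2 × 33.9649)) = 2·arctan(0.19432) ≈ 21.9931°.

21.993°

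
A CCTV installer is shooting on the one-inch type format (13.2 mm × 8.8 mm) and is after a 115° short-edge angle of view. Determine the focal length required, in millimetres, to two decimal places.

From α = 2·arctan(h/2f) we get f = h / (2·tan(α/2)).
With h = 8.8 mm and α/2 = 57.5°, tan(α/2) ≈ 1.56969, so f ≈ 8.8 / 3.13937 ≈ 2.8031 mm.

2.80 mm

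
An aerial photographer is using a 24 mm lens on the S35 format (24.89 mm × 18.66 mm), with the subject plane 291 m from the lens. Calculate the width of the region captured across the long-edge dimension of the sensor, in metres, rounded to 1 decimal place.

301.8 m

dₒ: 291 m = 291000 mm.
Similar triangles through the lens centre give W/dₒ = w/dᵢ; with 1/f = 1/dₒ + 1/dᵢ this gives W = w·(dₒ − f)/f.
W = 24.89 mm × (291000 − 24) / 24 = 24.89 × 12124.0000 ≈ 301766.360 mm = 301.766 m.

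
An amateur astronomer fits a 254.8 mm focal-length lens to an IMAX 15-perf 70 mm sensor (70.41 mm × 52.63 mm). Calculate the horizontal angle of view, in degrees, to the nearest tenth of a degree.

15.7°

Angle of view α = 2·arctan(w/2f) with w = 70.41 mm and f = 254.8 mm.
w/2f = 0.13817; arctan(0.13817) ≈ 7.8666°, so α ≈ 15.7332°.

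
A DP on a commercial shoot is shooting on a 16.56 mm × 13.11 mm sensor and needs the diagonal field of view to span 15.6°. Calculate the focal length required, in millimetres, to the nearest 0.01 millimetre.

Sensor diagonal = √(16.56² + 13.11²) = √446.1057 ≈ 21.1212 mm.
From α = 2·arctan(d/2f) we get f = d / (2·tan(α/2)).
With d = 21.1212 mm and α/2 = 7.8°, tan(α/2) ≈ 0.13698, so f ≈ 21.1212 / 0.27397 ≈ 77.0943 mm.

77.09 mm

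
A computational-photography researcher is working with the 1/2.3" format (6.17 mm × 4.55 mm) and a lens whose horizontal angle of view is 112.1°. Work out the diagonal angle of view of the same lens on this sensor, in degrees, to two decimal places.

123.10°

From the horizontal AOV: f = 6.17 / (2·tan(56.05°)) = 6.17 / 2.97071 ≈ 2.0769 mm.
Sensor diagonal = √(6.17² + 4.55²) = √58.7714 ≈ 7.6663 mm.
Diagonal AOV = 2·arctan(7.6663 / (2 × 2.0769)) = 2·arctan(1.84556) ≈ 123.0987°.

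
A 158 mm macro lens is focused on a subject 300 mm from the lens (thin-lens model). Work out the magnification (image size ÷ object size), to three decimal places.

Thin lens: 1/f = 1/dₒ + 1/dᵢ → 1/dᵢ = 1/158 − 1/300 = 0.0029958 mm⁻¹, so dᵢ ≈ 333.8028 mm.
Magnification m = dᵢ/dₒ = 333.8028/300 ≈ 1.11268.

1.113×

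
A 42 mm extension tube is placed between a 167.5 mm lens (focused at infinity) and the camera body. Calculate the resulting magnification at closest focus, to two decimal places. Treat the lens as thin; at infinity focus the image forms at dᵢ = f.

0.25×

The tube moves the image plane from f to f + e, so dᵢ = 167.5 + 42 = 209.5 mm. Focus is achieved when 1/f = 1/dₒ + 1/dᵢ, giving dₒ = 1/(1/f − 1/(f+e)).
Magnification m = dᵢ/dₒ = (f+e)·(1/f − 1/(f+e)) = e/f = 42/167.5 ≈ 0.2507.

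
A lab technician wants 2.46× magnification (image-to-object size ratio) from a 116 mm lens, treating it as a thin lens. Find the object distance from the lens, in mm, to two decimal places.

163.15 mm

With m = dᵢ/dₒ and 1/f = 1/dₒ + 1/dᵢ, substituting dᵢ = m·dₒ gives 1/f = (1 + 1/m)/dₒ, hence dₒ = f·(1 + 1/m).
dₒ = 116 × (1 + 1/2.46) = 116 × 1.40650 ≈ 163.154 mm.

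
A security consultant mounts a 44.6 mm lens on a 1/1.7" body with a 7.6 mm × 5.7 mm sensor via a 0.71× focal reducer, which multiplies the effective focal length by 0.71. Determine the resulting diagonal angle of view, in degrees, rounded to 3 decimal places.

17.062°

Effective focal length f = 44.6 × 0.71 = 31.666 mm.
Sensor diagonal = √(7.6² + 5.7²) = √90.2500 ≈ 9.5000 mm.
α = 2·arctan(9.500 / (2 × 31.666)) = 2·arctan(0.15000) ≈ 17.0619°.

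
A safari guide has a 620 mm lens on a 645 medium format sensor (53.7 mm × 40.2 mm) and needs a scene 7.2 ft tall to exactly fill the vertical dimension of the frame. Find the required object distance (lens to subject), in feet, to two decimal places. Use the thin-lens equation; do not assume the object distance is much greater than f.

W: 7.2 ft × 304.8 mm/ft = 2194.56 mm.
Magnification m = h/W = dᵢ/dₒ; combined with 1/f = 1/dₒ + 1/dᵢ this gives dₒ = f·(1 + W/h).
dₒ = 620 mm × (1 + 2194.56/40.2) = 620 × 55.5910 ≈ 34466.447 mm = 34466.447/304.8 ft = 113.079 ft.

113.08 ft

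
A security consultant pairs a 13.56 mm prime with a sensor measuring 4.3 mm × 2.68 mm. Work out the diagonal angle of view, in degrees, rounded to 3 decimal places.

21.165°

Sensor diagonal = √(4.3² + 2.68²) = √25.6724 ≈ 5.0668 mm.
Angle of view α = 2·arctan(d/2f) with d = 5.0668 mm and f = 13.56 mm.
d/2f = 0.18683; arctan(0.18683) ≈ 10.5825°, so α ≈ 21.1650°.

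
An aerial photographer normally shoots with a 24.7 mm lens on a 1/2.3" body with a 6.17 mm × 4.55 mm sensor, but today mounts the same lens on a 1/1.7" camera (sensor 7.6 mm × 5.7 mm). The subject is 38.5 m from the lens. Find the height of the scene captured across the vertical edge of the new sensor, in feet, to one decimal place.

The focal length stays 24.7 mm; the relevant sensor dimension is now h = 5.7 mm. Object distance dₒ = 38.5 m = 38500 mm.
Thin-lens field height W = h·(dₒ − f)/f = 5.7 × (38500 − 24.7)/24.7 ≈ 8878.915 mm = 8878.915/304.8 ft = 29.1303 ft.

29.1 ft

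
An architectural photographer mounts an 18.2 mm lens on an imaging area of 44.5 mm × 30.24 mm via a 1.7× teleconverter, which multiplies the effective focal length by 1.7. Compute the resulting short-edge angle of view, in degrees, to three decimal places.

52.088°

Effective focal length f = 18.2 × 1.7 = 30.94 mm.
α = 2·arctan(30.24 / (2 × 30.94)) = 2·arctan(0.48869) ≈ 52.0884°.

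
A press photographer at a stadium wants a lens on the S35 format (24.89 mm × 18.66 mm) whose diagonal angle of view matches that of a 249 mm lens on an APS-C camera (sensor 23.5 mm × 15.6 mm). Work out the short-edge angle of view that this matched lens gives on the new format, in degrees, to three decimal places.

3.892°

Sensor diagonal = √(23.5² + 15.6²) = √795.6100 ≈ 28.2066 mm.
Sensor diagonal = √(24.89² + 18.66²) = √967.7077 ≈ 31.1080 mm.
Equal diagonal AOV ⇒ f₂ = f₁ · 31.1080/28.2066 = 249 × 1.10286 ≈ 274.6131 mm.
Short-edge AOV on the new format = 2·arctan(18.66 / (2 × 274.6131)) = 2·arctan(0.03398) ≈ 3.8918°.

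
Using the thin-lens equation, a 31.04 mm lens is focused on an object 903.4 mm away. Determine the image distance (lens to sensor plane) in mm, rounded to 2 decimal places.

32.14 mm

1/dᵢ = 1/f − 1/dₒ = 1/31.04 − 1/903.4 = 0.0311096 mm⁻¹.
dᵢ = 1/0.0311096 ≈ 32.1445 mm.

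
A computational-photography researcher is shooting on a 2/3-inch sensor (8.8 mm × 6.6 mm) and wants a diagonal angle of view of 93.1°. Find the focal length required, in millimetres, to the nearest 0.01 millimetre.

5.21 mm

Sensor diagonal = √(8.8² + 6.6²) = √121.0000 ≈ 11.0000 mm.
From α = 2·arctan(d/2f) we get f = d / (2·tan(α/2)).
With d = 11.0000 mm and α/2 = 46.55°, tan(α/2) ≈ 1.05562, so f ≈ 11.0000 / 2.11125 ≈ 5.2102 mm.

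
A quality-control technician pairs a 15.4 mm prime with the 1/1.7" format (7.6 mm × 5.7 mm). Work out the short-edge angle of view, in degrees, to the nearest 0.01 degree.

Angle of view α = 2·arctan(h/2f) with h = 5.7 mm and f = 15.4 mm.
h/2f = 0.18506; arctan(0.18506) ≈ 10.4848°, so α ≈ 20.9696°.

20.97°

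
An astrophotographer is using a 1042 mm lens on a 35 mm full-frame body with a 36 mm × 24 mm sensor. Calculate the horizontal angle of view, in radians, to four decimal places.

Angle of view α = 2·arctan(w/2f) with w = 36 mm and f = 1042 mm.
w/2f = 0.01727; arctan(0.01727) ≈ 0.0173 rad, so α ≈ 0.0345 rad.

0.0345 rad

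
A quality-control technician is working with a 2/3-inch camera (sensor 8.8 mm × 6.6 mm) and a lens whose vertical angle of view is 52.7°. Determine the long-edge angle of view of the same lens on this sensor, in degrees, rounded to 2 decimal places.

66.88°

From the vertical AOV: f = 6.6 / (2·tan(26.35°)) = 6.6 / 0.99063 ≈ 6.6624 mm.
Long-edge AOV = 2·arctan(8.8 / (2 × 6.6624)) = 2·arctan(0.66042) ≈ 66.8834°.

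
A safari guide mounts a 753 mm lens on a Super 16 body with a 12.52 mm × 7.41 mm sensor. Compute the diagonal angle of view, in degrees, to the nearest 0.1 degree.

1.1°

Sensor diagonal = √(12.52² + 7.41²) = √211.6585 ≈ 14.5485 mm.
Angle of view α = 2·arctan(d/2f) with d = 14.5485 mm and f = 753 mm.
d/2f = 0.00966; arctan(0.00966) ≈ 0.5535°, so α ≈ 1.1070°.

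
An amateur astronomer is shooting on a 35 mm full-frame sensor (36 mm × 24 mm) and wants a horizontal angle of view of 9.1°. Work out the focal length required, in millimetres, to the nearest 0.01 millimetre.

From α = 2·arctan(w/2f) we get f = w / (2·tan(α/2)).
With w = 36 mm and α/2 = 4.55°, tan(α/2) ≈ 0.07958, so f ≈ 36 / 0.15916 ≈ 226.1879 mm.

226.19 mm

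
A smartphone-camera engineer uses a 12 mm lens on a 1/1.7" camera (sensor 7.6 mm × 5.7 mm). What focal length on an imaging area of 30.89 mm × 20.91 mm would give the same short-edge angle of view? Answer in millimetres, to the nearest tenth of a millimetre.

Equal angle of view means equal height/f ratio, so f₂ = f₁ · (height₂/height₁) = 12 × 20.91/5.7.
f₂ = 12 × 3.66842 ≈ 44.021 mm.

44.0 mm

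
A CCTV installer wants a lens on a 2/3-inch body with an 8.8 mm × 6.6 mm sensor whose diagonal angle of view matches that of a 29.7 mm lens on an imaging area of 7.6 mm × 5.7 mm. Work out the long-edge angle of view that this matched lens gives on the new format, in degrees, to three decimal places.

Sensor diagonal = √(7.6² + 5.7²) = √90.2500 ≈ 9.5000 mm.
Sensor diagonal = √(8.8² + 6.6²) = √121.0000 ≈ 11.0000 mm.
Equal diagonal AOV ⇒ f₂ = f₁ · 11.0000/9.5000 = 29.7 × 1.15789 ≈ 34.3895 mm.
Long-edge AOV on the new format = 2·arctan(8.8 / (2 × 34.3895)) = 2·arctan(0.12795) ≈ 14.5823°.

14.582°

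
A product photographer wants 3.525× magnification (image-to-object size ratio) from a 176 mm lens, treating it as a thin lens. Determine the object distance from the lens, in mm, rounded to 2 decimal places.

225.93 mm

With m = dᵢ/dₒ and 1/f = 1/dₒ + 1/dᵢ, substituting dᵢ = m·dₒ gives 1/f = (1 + 1/m)/dₒ, hence dₒ = f·(1 + 1/m).
dₒ = 176 × (1 + 1/3.525) = 176 × 1.28369 ≈ 225.929 mm.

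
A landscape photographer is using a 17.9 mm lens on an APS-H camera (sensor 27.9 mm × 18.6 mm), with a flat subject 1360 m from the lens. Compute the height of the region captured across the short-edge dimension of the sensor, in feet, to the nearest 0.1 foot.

dₒ: 1360 m = 1.36e+06 mm.
Similar triangles through the lens centre give W/dₒ = h/dᵢ; with 1/f = 1/dₒ + 1/dᵢ this gives W = h·(dₒ − f)/f.
W = 18.6 mm × (1.36e+06 − 17.9) / 17.9 = 18.6 × 75976.6536 ≈ 1413165.758 mm = 1413165.758/304.8 ft = 4636.37 ft.

4636.4 ft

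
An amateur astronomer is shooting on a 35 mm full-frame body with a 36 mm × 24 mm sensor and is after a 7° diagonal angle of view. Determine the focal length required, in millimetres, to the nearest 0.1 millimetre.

353.7 mm

Sensor diagonal = √(36² + 24²) = √1872.0000 ≈ 43.2666 mm.
From α = 2·arctan(d/2f) we get f = d / (2·tan(α/2)).
With d = 43.2666 mm and α/2 = 3.5°, tan(α/2) ≈ 0.06116, so f ≈ 43.2666 / 0.12233 ≈ 353.7015 mm.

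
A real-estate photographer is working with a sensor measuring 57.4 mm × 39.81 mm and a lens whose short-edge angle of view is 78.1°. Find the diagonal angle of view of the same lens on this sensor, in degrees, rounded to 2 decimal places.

109.82°

From the short-edge AOV: f = 39.81 / (2·tan(39.05°)) = 39.81 / 1.62246 ≈ 24.5368 mm.
Sensor diagonal = √(57.4² + 39.81²) = √4879.5961 ≈ 69.8541 mm.
Diagonal AOV = 2·arctan(69.8541 / (2 × 24.5368)) = 2·arctan(1.42346) ≈ 109.8227°.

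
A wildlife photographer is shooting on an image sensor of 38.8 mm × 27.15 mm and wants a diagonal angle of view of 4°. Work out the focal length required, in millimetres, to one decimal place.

Sensor diagonal = √(38.8² + 27.15²) = √2242.5625 ≈ 47.3557 mm.
From α = 2·arctan(d/2f) we get f = d / (2·tan(α/2)).
With d = 47.3557 mm and α/2 = 2°, tan(α/2) ≈ 0.03492, so f ≈ 47.3557 / 0.06984 ≈ 678.0449 mm.

678.0 mm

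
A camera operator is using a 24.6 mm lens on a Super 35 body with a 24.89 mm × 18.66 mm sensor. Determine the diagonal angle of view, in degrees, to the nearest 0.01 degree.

Sensor diagonal = √(24.89² + 18.66²) = √967.7077 ≈ 31.1080 mm.
Angle of view α = 2·arctan(d/2f) with d = 31.1080 mm and f = 24.6 mm.
d/2f = 0.63228; arctan(0.63228) ≈ 32.3042°, so α ≈ 64.6084°.

64.61°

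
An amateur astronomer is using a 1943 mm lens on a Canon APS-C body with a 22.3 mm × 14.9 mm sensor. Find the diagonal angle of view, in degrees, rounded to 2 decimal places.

Sensor diagonal = √(22.3² + 14.9²) = √719.3000 ≈ 26.8198 mm.
Angle of view α = 2·arctan(d/2f) with d = 26.8198 mm and f = 1943 mm.
d/2f = 0.00690; arctan(0.00690) ≈ 0.3954°, so α ≈ 0.7909°.

0.79°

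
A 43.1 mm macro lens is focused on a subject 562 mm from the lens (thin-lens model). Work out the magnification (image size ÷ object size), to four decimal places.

Thin lens: 1/f = 1/dₒ + 1/dᵢ → 1/dᵢ = 1/43.1 − 1/562 = 0.0214225 mm⁻¹, so dᵢ ≈ 46.6799 mm.
Magnification m = dᵢ/dₒ = 46.6799/562 ≈ 0.08306.

0.0831×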